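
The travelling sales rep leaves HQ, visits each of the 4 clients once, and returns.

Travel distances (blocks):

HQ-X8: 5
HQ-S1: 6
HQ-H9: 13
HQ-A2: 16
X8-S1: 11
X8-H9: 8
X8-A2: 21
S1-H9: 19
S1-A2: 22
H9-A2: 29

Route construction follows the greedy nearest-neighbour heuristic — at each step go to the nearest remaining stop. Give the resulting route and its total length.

Total distance 70 blocks via the nearest-neighbour route HQ → X8 → H9 → S1 → A2 → HQ.

HQ → [X8:5 / S1:6 / H9:13 / A2:16] → X8 (5)
X8 → [H9:8 / S1:11 / A2:21] → H9 (8)
H9 → [S1:19 / A2:29] → S1 (19)
S1 → [A2:22] → A2 (22)
Return A2→HQ: 16.
Total = 5 + 8 + 19 + 22 + 16 = 70.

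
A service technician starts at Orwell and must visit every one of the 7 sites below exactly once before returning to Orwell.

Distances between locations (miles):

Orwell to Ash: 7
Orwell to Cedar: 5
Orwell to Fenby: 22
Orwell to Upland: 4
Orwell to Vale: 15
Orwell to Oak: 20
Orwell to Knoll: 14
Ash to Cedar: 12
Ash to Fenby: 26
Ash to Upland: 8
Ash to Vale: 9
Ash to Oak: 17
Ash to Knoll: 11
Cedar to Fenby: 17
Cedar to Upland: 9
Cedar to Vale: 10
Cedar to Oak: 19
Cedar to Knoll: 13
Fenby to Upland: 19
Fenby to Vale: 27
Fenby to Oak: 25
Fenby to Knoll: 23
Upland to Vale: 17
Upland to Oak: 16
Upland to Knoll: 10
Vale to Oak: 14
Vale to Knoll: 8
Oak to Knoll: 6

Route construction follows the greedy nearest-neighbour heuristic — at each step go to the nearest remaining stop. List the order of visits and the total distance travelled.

At Orwell the remaining stops are Upland 4, Cedar 5, Ash 7, Knoll 14, Vale 15, Oak 20, Fenby 22; go to Upland.
At Upland the remaining stops are Ash 8, Cedar 9, Knoll 10, Oak 16, Vale 17, Fenby 19; go to Ash.
At Ash the remaining stops are Vale 9, Knoll 11, Cedar 12, Oak 17, Fenby 26; go to Vale.
At Vale the remaining stops are Knoll 8, Cedar 10, Oak 14, Fenby 27; go to Knoll.
At Knoll the remaining stops are Oak 6, Cedar 13, Fenby 23; go to Oak.
At Oak the remaining stops are Cedar 19, Fenby 25; go to Cedar.
At Cedar the remaining stops are Fenby 17; go to Fenby.
Return Fenby→Orwell: 22.
Total = 4 + 8 + 9 + 8 + 6 + 19 + 17 + 22 = 93.

Nearest-neighbour total = 93 miles; route Orwell → Upland → Ash → Vale → Knoll → Oak → Cedar → Fenby → Orwell.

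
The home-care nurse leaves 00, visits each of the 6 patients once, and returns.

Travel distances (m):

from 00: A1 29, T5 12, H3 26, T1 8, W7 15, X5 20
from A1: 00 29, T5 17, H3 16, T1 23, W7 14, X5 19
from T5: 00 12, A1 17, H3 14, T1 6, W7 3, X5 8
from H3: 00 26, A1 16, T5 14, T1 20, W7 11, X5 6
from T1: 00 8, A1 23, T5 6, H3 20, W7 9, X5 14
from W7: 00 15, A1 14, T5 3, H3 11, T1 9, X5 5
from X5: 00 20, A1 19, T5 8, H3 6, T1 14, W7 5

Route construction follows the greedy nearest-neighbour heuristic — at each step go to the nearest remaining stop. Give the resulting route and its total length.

Nearest-neighbour total = 73 m; route 00 → T1 → T5 → W7 → X5 → H3 → A1 → 00.

At 00 the remaining stops are T1 8, T5 12, W7 15, X5 20, H3 26, A1 29; go to T1.
At T1 the remaining stops are T5 6, W7 9, X5 14, H3 20, A1 23; go to T5.
At T5 the remaining stops are W7 3, X5 8, H3 14, A1 17; go to W7.
At W7 the remaining stops are X5 5, H3 11, A1 14; go to X5.
At X5 the remaining stops are H3 6, A1 19; go to H3.
At H3 the remaining stops are A1 16; go to A1.
Return A1→00: 29.
Total = 8 + 6 + 3 + 5 + 6 + 16 + 29 = 73.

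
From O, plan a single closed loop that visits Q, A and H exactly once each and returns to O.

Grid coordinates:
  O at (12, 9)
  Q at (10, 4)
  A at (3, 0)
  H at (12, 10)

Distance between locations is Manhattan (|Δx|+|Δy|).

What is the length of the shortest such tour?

Minimum total distance: 38.

O-Q-A-H-O: 7+11+19+1 = 38
O-Q-H-A-O: 7+8+19+18 = 52
O-A-Q-H-O: 18+11+8+1 = 38
The minimum is 38.
One optimal route: O → Q → A → H → O (or its reverse).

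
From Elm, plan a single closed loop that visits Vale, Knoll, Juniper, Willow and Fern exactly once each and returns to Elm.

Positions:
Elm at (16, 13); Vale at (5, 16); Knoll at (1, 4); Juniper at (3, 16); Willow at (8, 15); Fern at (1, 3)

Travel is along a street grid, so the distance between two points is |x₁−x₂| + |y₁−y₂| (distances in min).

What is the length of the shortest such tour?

Shortest round trip = 56 min.

With 5 stops there are 5!/2 = 60 distinct round trips (a route and its reverse cost the same).
Elm→Vale→Knoll→Juniper→Willow→Fern→Elm: 14+16+14+6+19+25 = 94
Elm→Vale→Knoll→Juniper→Fern→Willow→Elm: 14+16+14+15+19+10 = 88
Elm→Vale→Knoll→Willow→Juniper→Fern→Elm: 14+16+18+6+15+25 = 94
Elm→Vale→Knoll→Willow→Fern→Juniper→Elm: 14+16+18+19+15+16 = 98
Elm→Vale→Knoll→Fern→Juniper→Willow→Elm: 14+16+1+15+6+10 = 62
Elm→Vale→Knoll→Fern→Willow→Juniper→Elm: 14+16+1+19+6+16 = 72
Elm→Vale→Juniper→Knoll→Willow→Fern→Elm: 14+2+14+18+19+25 = 92
Elm→Vale→Juniper→Knoll→Fern→Willow→Elm: 14+2+14+1+19+10 = 60
Elm→Vale→Juniper→Willow→Knoll→Fern→Elm: 14+2+6+18+1+25 = 66
Elm→Vale→Juniper→Willow→Fern→Knoll→Elm: 14+2+6+19+1+24 = 66
Elm→Vale→Juniper→Fern→Knoll→Willow→Elm: 14+2+15+1+18+10 = 60
Elm→Vale→Juniper→Fern→Willow→Knoll→Elm: 14+2+15+19+18+24 = 92
Elm→Vale→Willow→Knoll→Juniper→Fern→Elm: 14+4+18+14+15+25 = 90
Elm→Vale→Willow→Knoll→Fern→Juniper→Elm: 14+4+18+1+15+16 = 68
… (46 more)
Elm→Knoll→Fern→Juniper→Vale→Willow→Elm: 24+1+15+2+4+10 = 56  ← best
The minimum is 56.
One optimal route: Elm → Knoll → Fern → Juniper → Vale → Willow → Elm (or its reverse).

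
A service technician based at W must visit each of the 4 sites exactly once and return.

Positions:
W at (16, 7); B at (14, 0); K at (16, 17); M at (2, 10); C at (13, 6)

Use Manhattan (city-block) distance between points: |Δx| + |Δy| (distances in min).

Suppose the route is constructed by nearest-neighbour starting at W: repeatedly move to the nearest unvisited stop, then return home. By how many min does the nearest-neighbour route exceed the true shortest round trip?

W: C=4, B=9, K=10, M=17 ⇒ C
C: B=7, K=14, M=15 ⇒ B
B: K=19, M=22 ⇒ K
K: M=21 ⇒ M
NN route W → C → B → K → M → W costs 68.
Optimal: W → B → C → M → K → W costs 62 (by enumerating all 12 distinct tours).
Excess = 68 − 62 = 6.

Excess over optimum: 6 min.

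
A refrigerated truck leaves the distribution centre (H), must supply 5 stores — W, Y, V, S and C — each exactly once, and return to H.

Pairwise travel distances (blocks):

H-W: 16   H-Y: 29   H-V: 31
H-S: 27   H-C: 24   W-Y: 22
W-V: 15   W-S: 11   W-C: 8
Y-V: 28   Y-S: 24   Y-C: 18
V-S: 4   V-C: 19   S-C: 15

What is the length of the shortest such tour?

With 5 stops there are 5!/2 = 60 distinct round trips (a route and its reverse cost the same).
H → W → Y → V → S → C → H: 16+22+28+4+15+24 = 109
H → W → Y → V → C → S → H: 16+22+28+19+15+27 = 127
H → W → Y → S → V → C → H: 16+22+24+4+19+24 = 109
H → W → Y → S → C → V → H: 16+22+24+15+19+31 = 127
H → W → Y → C → V → S → H: 16+22+18+19+4+27 = 106
H → W → Y → C → S → V → H: 16+22+18+15+4+31 = 106
H → W → V → Y → S → C → H: 16+15+28+24+15+24 = 122
H → W → V → Y → C → S → H: 16+15+28+18+15+27 = 119
H → W → V → S → Y → C → H: 16+15+4+24+18+24 = 101
H → W → V → S → C → Y → H: 16+15+4+15+18+29 = 97
H → W → V → C → Y → S → H: 16+15+19+18+24+27 = 119
H → W → V → C → S → Y → H: 16+15+19+15+24+29 = 118
H → W → S → Y → V → C → H: 16+11+24+28+19+24 = 122
H → W → S → Y → C → V → H: 16+11+24+18+19+31 = 119
… (46 more)
The minimum is 97.
One optimal route: H → W → V → S → C → Y → H (or its reverse).

Shortest round trip = 97 blocks.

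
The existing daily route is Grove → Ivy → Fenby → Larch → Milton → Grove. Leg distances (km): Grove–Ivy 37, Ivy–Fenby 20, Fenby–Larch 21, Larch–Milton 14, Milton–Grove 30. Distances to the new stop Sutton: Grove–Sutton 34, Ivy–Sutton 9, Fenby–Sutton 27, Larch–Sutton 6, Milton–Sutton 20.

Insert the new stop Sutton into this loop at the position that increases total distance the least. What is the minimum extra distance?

Adding 6 km by placing Sutton on the Grove–Ivy leg.

Insertion cost between consecutive stops i–j is d(i,Sutton) + d(Sutton,j) − d(i,j):
  between Grove and Ivy: 34 + 9 − 37 = 6
  between Ivy and Fenby: 9 + 27 − 20 = 16
  between Fenby and Larch: 27 + 6 − 21 = 12
  between Larch and Milton: 6 + 20 − 14 = 12
  between Milton and Grove: 20 + 34 − 30 = 24
Cheapest insertion is between Grove and Ivy, adding 6.
New total = 122 + 6 = 128.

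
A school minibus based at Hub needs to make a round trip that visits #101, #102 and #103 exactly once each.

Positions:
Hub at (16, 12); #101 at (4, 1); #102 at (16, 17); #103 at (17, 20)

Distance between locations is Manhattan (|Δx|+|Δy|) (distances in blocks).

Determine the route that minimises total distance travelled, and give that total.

With 3 stops there are 3!/2 = 3 distinct round trips (a route and its reverse cost the same).
Hub→#101→#102→#103→Hub: 23+28+4+9 = 64
Hub→#101→#103→#102→Hub: 23+32+4+5 = 64
Hub→#102→#101→#103→Hub: 5+28+32+9 = 74
The minimum is 64.
One optimal route: Hub → #101 → #102 → #103 → Hub (or its reverse).

Minimum total distance: 64 blocks.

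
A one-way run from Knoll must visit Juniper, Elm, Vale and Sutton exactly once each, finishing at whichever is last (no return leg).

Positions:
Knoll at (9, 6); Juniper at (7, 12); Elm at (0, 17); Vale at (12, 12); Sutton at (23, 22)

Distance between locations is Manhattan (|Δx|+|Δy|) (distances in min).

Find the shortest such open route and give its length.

There are 4! = 24 possible orderings.
Knoll - Juniper - Elm - Vale - Sutton: 8+12+17+21 = 58
Knoll - Juniper - Elm - Sutton - Vale: 8+12+28+21 = 69
Knoll - Juniper - Vale - Elm - Sutton: 8+5+17+28 = 58
Knoll - Juniper - Vale - Sutton - Elm: 8+5+21+28 = 62
Knoll - Juniper - Sutton - Elm - Vale: 8+26+28+17 = 79
Knoll - Juniper - Sutton - Vale - Elm: 8+26+21+17 = 72
Knoll - Elm - Juniper - Vale - Sutton: 20+12+5+21 = 58
Knoll - Elm - Juniper - Sutton - Vale: 20+12+26+21 = 79
Knoll - Elm - Vale - Juniper - Sutton: 20+17+5+26 = 68
Knoll - Elm - Vale - Sutton - Juniper: 20+17+21+26 = 84
Knoll - Elm - Sutton - Juniper - Vale: 20+28+26+5 = 79
Knoll - Elm - Sutton - Vale - Juniper: 20+28+21+5 = 74
Knoll - Vale - Juniper - Elm - Sutton: 9+5+12+28 = 54
Knoll - Vale - Juniper - Sutton - Elm: 9+5+26+28 = 68
… (10 more)
The minimum is 54.
One shortest path: Knoll → Vale → Juniper → Elm → Sutton.

54 min — the minimum one-way total.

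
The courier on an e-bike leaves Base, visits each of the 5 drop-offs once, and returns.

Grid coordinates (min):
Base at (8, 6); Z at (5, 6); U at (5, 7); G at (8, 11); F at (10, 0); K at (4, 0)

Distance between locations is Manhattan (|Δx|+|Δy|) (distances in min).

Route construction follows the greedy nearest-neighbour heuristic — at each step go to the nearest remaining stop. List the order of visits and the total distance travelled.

At Base the remaining stops are Z 3, U 4, G 5, F 8, K 10; go to Z.
At Z the remaining stops are U 1, K 7, G 8, F 11; go to U.
At U the remaining stops are G 7, K 8, F 12; go to G.
At G the remaining stops are F 13, K 15; go to F.
At F the remaining stops are K 6; go to K.
Return K→Base: 10.
Total = 3 + 1 + 7 + 13 + 6 + 10 = 40.

Total distance 40 min via the nearest-neighbour route Base → Z → U → G → F → K → Base.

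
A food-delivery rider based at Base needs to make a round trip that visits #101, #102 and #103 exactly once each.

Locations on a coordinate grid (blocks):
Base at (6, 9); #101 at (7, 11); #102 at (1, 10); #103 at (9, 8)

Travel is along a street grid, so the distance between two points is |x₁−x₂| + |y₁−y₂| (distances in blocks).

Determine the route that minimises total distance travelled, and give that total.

There are 3 distinct closed tours to check (reversals are equivalent).
Base → #101 → #102 → #103 → Base: 3+7+10+4 = 24
Base → #101 → #103 → #102 → Base: 3+5+10+6 = 24
Base → #102 → #101 → #103 → Base: 6+7+5+4 = 22
The minimum is 22.
One optimal route: Base → #102 → #101 → #103 → Base (or its reverse).

Minimum total distance: 22 blocks.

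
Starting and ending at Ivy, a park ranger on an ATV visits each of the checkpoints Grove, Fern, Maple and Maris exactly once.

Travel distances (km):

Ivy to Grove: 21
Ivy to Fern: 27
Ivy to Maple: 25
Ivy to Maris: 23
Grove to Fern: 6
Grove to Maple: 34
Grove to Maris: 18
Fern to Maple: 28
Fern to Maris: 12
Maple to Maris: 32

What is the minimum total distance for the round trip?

96 km — the shortest possible round trip.

Ivy-Grove-Fern-Maple-Maris-Ivy: 21+6+28+32+23 = 110
Ivy-Grove-Fern-Maris-Maple-Ivy: 21+6+12+32+25 = 96
Ivy-Grove-Maple-Fern-Maris-Ivy: 21+34+28+12+23 = 118
Ivy-Grove-Maple-Maris-Fern-Ivy: 21+34+32+12+27 = 126
Ivy-Grove-Maris-Fern-Maple-Ivy: 21+18+12+28+25 = 104
Ivy-Grove-Maris-Maple-Fern-Ivy: 21+18+32+28+27 = 126
Ivy-Fern-Grove-Maple-Maris-Ivy: 27+6+34+32+23 = 122
Ivy-Fern-Grove-Maris-Maple-Ivy: 27+6+18+32+25 = 108
Ivy-Fern-Maple-Grove-Maris-Ivy: 27+28+34+18+23 = 130
Ivy-Fern-Maris-Grove-Maple-Ivy: 27+12+18+34+25 = 116
Ivy-Maple-Grove-Fern-Maris-Ivy: 25+34+6+12+23 = 100
Ivy-Maple-Fern-Grove-Maris-Ivy: 25+28+6+18+23 = 100
The minimum is 96.
One optimal route: Ivy → Grove → Fern → Maris → Maple → Ivy (or its reverse).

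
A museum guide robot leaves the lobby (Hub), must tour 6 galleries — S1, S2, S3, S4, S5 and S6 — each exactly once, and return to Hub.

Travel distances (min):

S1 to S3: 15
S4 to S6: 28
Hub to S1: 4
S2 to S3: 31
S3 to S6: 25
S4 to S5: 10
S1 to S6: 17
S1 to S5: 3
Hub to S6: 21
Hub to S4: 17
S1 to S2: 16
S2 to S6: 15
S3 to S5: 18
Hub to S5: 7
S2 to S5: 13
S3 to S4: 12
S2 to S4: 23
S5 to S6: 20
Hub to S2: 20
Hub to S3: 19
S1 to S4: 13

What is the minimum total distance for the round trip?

Shortest round trip = 89 min.

With 6 stops there are 6!/2 = 360 distinct round trips (a route and its reverse cost the same).
Hub - S1 - S2 - S3 - S4 - S5 - S6 - Hub: 4+16+31+12+10+20+21 = 114
Hub - S1 - S2 - S3 - S4 - S6 - S5 - Hub: 4+16+31+12+28+20+7 = 118
Hub - S1 - S2 - S3 - S5 - S4 - S6 - Hub: 4+16+31+18+10+28+21 = 128
Hub - S1 - S2 - S3 - S5 - S6 - S4 - Hub: 4+16+31+18+20+28+17 = 134
Hub - S1 - S2 - S3 - S6 - S4 - S5 - Hub: 4+16+31+25+28+10+7 = 121
Hub - S1 - S2 - S3 - S6 - S5 - S4 - Hub: 4+16+31+25+20+10+17 = 123
Hub - S1 - S2 - S4 - S3 - S5 - S6 - Hub: 4+16+23+12+18+20+21 = 114
Hub - S1 - S2 - S4 - S3 - S6 - S5 - Hub: 4+16+23+12+25+20+7 = 107
… (352 more)
Hub - S1 - S2 - S6 - S3 - S4 - S5 - Hub: 4+16+15+25+12+10+7 = 89  ← best
The minimum is 89.
One optimal route: Hub → S1 → S2 → S6 → S3 → S4 → S5 → Hub (or its reverse).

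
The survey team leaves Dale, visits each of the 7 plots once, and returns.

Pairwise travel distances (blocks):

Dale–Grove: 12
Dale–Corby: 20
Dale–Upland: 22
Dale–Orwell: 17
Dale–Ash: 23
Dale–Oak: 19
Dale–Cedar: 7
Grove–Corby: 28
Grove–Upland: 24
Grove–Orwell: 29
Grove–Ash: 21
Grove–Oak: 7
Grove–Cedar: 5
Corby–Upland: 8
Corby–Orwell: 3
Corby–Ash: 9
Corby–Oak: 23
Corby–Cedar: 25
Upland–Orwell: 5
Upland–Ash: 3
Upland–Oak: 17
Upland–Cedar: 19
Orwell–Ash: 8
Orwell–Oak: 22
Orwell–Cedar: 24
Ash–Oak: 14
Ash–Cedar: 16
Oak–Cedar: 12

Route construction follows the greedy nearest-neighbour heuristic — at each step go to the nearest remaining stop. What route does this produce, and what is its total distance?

64 blocks along Dale → Cedar → Grove → Oak → Ash → Upland → Orwell → Corby → Dale.

At Dale the remaining stops are Cedar 7, Grove 12, Orwell 17, Oak 19, Corby 20, Upland 22, Ash 23; go to Cedar.
At Cedar the remaining stops are Grove 5, Oak 12, Ash 16, Upland 19, Orwell 24, Corby 25; go to Grove.
At Grove the remaining stops are Oak 7, Ash 21, Upland 24, Corby 28, Orwell 29; go to Oak.
At Oak the remaining stops are Ash 14, Upland 17, Orwell 22, Corby 23; go to Ash.
At Ash the remaining stops are Upland 3, Orwell 8, Corby 9; go to Upland.
At Upland the remaining stops are Orwell 5, Corby 8; go to Orwell.
At Orwell the remaining stops are Corby 3; go to Corby.
Return Corby→Dale: 20.
Total = 7 + 5 + 7 + 14 + 3 + 5 + 3 + 20 = 64.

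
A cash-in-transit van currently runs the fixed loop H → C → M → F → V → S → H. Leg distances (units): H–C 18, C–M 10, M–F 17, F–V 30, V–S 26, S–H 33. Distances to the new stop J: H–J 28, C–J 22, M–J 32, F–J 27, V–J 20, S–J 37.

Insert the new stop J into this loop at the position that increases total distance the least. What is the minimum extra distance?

Insertion cost between consecutive stops i–j is d(i,J) + d(J,j) − d(i,j):
  between H and C: 28 + 22 − 18 = 32
  between C and M: 22 + 32 − 10 = 44
  between M and F: 32 + 27 − 17 = 42
  between F and V: 27 + 20 − 30 = 17
  between V and S: 20 + 37 − 26 = 31
  between S and H: 37 + 28 − 33 = 32
Cheapest insertion is between F and V, adding 17.
New total = 134 + 17 = 151.

Minimum extra distance: 17, inserting J between F and V.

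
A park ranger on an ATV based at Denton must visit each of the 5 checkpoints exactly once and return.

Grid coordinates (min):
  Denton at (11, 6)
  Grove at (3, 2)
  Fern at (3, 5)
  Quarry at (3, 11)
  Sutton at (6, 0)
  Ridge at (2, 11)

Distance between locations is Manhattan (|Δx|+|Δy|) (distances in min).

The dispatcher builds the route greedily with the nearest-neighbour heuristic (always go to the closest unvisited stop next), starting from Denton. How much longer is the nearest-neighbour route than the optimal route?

Denton: Fern=9, Sutton=11, Grove=12, Quarry=13, Ridge=14 ⇒ Fern
Fern: Grove=3, Quarry=6, Ridge=7, Sutton=8 ⇒ Grove
Grove: Sutton=5, Quarry=9, Ridge=10 ⇒ Sutton
Sutton: Quarry=14, Ridge=15 ⇒ Quarry
Quarry: Ridge=1 ⇒ Ridge
NN route Denton → Fern → Grove → Sutton → Quarry → Ridge → Denton costs 46.
Optimal: Denton → Quarry → Ridge → Fern → Grove → Sutton → Denton costs 40 (by enumerating all 60 distinct tours).
Excess = 46 − 40 = 6.

Excess over optimum: 6 min.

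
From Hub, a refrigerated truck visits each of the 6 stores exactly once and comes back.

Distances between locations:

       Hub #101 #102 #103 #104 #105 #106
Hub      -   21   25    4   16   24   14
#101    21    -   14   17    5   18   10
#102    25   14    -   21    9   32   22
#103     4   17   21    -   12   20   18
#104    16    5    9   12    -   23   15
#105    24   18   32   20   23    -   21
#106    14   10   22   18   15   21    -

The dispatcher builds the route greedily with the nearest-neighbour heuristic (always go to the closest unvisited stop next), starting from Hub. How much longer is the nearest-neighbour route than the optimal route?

Hub: #103=4, #106=14, #104=16, #101=21, #105=24, #102=25 ⇒ #103
#103: #104=12, #101=17, #106=18, #105=20, #102=21 ⇒ #104
#104: #101=5, #102=9, #106=15, #105=23 ⇒ #101
#101: #106=10, #102=14, #105=18 ⇒ #106
#106: #105=21, #102=22 ⇒ #105
#105: #102=32 ⇒ #102
NN route Hub → #103 → #104 → #101 → #106 → #105 → #102 → Hub costs 109.
Optimal: Hub → #103 → #102 → #104 → #101 → #105 → #106 → Hub costs 92 (by enumerating all 360 distinct tours).
Excess = 109 − 92 = 17.

Excess over optimum: 17.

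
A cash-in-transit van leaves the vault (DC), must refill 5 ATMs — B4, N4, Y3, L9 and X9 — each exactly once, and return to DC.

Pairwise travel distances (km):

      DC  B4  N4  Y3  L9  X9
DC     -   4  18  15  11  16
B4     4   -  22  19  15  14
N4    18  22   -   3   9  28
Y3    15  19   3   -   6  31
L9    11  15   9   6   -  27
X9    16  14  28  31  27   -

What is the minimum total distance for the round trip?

Minimum total distance: 66 km.

DC-B4-N4-Y3-L9-X9-DC: 4+22+3+6+27+16 = 78
DC-B4-N4-Y3-X9-L9-DC: 4+22+3+31+27+11 = 98
DC-B4-N4-L9-Y3-X9-DC: 4+22+9+6+31+16 = 88
DC-B4-N4-L9-X9-Y3-DC: 4+22+9+27+31+15 = 108
DC-B4-N4-X9-Y3-L9-DC: 4+22+28+31+6+11 = 102
DC-B4-N4-X9-L9-Y3-DC: 4+22+28+27+6+15 = 102
DC-B4-Y3-N4-L9-X9-DC: 4+19+3+9+27+16 = 78
DC-B4-Y3-N4-X9-L9-DC: 4+19+3+28+27+11 = 92
DC-B4-Y3-L9-N4-X9-DC: 4+19+6+9+28+16 = 82
DC-B4-Y3-L9-X9-N4-DC: 4+19+6+27+28+18 = 102
DC-B4-Y3-X9-N4-L9-DC: 4+19+31+28+9+11 = 102
DC-B4-Y3-X9-L9-N4-DC: 4+19+31+27+9+18 = 108
DC-B4-L9-N4-Y3-X9-DC: 4+15+9+3+31+16 = 78
DC-B4-L9-N4-X9-Y3-DC: 4+15+9+28+31+15 = 102
… (46 more)
DC-B4-X9-N4-Y3-L9-DC: 4+14+28+3+6+11 = 66  ← best
The minimum is 66.
One optimal route: DC → B4 → X9 → N4 → Y3 → L9 → DC (or its reverse).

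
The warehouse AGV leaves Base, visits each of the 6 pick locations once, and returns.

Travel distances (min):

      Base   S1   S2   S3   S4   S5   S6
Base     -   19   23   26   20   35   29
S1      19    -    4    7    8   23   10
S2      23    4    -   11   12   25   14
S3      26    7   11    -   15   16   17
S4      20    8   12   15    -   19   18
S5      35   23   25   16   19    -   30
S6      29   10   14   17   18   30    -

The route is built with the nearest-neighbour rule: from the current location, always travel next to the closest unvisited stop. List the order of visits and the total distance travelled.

Nearest-neighbour total = 132 min; route Base → S1 → S2 → S3 → S4 → S6 → S5 → Base.

From Base: distances to unvisited — S1=19, S4=20, S2=23, S3=26, S6=29, S5=35. Nearest is S1 (19).
From S1: distances to unvisited — S2=4, S3=7, S4=8, S6=10, S5=23. Nearest is S2 (4).
From S2: distances to unvisited — S3=11, S4=12, S6=14, S5=25. Nearest is S3 (11).
From S3: distances to unvisited — S4=15, S5=16, S6=17. Nearest is S4 (15).
From S4: distances to unvisited — S6=18, S5=19. Nearest is S6 (18).
From S6: distances to unvisited — S5=30. Nearest is S5 (30).
Return S5→Base: 35.
Total = 19 + 4 + 11 + 15 + 18 + 30 + 35 = 132.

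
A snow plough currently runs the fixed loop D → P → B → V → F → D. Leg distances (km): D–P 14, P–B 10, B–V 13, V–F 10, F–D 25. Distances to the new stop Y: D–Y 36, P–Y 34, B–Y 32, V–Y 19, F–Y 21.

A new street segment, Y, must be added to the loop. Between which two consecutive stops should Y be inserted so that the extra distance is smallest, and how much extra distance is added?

Minimum extra distance: 30 km, inserting Y between V and F.

Insertion cost between consecutive stops i–j is d(i,Y) + d(Y,j) − d(i,j):
  between D and P: 36 + 34 − 14 = 56
  between P and B: 34 + 32 − 10 = 56
  between B and V: 32 + 19 − 13 = 38
  between V and F: 19 + 21 − 10 = 30
  between F and D: 21 + 36 − 25 = 32
Cheapest insertion is between V and F, adding 30.
New total = 72 + 30 = 102.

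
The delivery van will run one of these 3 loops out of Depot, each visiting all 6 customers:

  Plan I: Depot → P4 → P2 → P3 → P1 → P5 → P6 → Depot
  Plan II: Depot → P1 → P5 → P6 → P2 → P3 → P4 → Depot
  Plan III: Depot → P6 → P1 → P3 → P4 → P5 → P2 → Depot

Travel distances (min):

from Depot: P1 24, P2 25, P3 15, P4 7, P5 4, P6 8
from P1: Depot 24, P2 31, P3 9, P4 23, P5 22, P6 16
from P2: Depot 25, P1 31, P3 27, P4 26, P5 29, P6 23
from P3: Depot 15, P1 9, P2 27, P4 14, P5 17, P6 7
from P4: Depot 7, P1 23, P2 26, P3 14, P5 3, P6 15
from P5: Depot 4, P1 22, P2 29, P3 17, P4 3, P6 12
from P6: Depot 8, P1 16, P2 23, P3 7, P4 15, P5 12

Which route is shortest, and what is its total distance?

Plan I: 7 + 26 + 27 + 9 + 22 + 12 + 8 = 111
Plan II: 24 + 22 + 12 + 23 + 27 + 14 + 7 = 129
Plan III: 8 + 16 + 9 + 14 + 3 + 29 + 25 = 104

104 min — Plan III is the shortest.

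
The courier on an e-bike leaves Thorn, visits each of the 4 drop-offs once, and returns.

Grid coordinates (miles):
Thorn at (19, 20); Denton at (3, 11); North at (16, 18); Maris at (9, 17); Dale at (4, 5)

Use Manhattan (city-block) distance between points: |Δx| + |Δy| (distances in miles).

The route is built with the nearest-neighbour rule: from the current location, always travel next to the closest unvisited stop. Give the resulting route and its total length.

At Thorn the remaining stops are North 5, Maris 13, Denton 25, Dale 30; go to North.
At North the remaining stops are Maris 8, Denton 20, Dale 25; go to Maris.
At Maris the remaining stops are Denton 12, Dale 17; go to Denton.
At Denton the remaining stops are Dale 7; go to Dale.
Return Dale→Thorn: 30.
Total = 5 + 8 + 12 + 7 + 30 = 62.

Total distance 62 miles via the nearest-neighbour route Thorn → North → Maris → Denton → Dale → Thorn.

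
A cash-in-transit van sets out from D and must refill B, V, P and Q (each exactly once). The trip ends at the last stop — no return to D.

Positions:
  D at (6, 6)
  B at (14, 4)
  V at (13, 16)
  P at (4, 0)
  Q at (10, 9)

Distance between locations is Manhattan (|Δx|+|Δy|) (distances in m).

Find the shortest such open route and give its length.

Shortest open route: 41 m.

There are 4! = 24 possible orderings.
D - B - V - P - Q: 10+13+25+15 = 63
D - B - V - Q - P: 10+13+10+15 = 48
D - B - P - V - Q: 10+14+25+10 = 59
D - B - P - Q - V: 10+14+15+10 = 49
D - B - Q - V - P: 10+9+10+25 = 54
D - B - Q - P - V: 10+9+15+25 = 59
D - V - B - P - Q: 17+13+14+15 = 59
D - V - B - Q - P: 17+13+9+15 = 54
D - V - P - B - Q: 17+25+14+9 = 65
D - V - P - Q - B: 17+25+15+9 = 66
D - V - Q - B - P: 17+10+9+14 = 50
D - V - Q - P - B: 17+10+15+14 = 56
D - P - B - V - Q: 8+14+13+10 = 45
D - P - B - Q - V: 8+14+9+10 = 41
… (10 more)
The minimum is 41.
One shortest path: D → P → B → Q → V.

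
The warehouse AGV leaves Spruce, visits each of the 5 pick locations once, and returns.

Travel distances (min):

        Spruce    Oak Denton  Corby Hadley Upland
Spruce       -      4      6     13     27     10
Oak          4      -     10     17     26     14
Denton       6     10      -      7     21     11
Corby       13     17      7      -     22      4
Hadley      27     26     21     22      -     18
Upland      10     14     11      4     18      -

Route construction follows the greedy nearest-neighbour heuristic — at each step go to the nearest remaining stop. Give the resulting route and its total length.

70 min along Spruce → Oak → Denton → Corby → Upland → Hadley → Spruce.

Spruce → [Oak:4 / Denton:6 / Upland:10 / Corby:13 / Hadley:27] → Oak (4)
Oak → [Denton:10 / Upland:14 / Corby:17 / Hadley:26] → Denton (10)
Denton → [Corby:7 / Upland:11 / Hadley:21] → Corby (7)
Corby → [Upland:4 / Hadley:22] → Upland (4)
Upland → [Hadley:18] → Hadley (18)
Return Hadley→Spruce: 27.
Total = 4 + 10 + 7 + 4 + 18 + 27 = 70.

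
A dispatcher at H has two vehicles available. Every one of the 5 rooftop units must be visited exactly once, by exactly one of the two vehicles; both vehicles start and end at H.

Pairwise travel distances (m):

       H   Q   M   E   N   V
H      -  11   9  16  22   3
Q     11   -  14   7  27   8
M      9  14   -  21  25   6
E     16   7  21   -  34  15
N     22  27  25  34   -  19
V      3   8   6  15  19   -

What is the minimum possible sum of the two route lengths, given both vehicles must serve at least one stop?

90 m — the smallest possible combined total.

Check every non-empty split of the stops between the two vehicles; for each half take its own optimal tour:
  {Q} + {M, E, N, V}: 22 + 84 = 106
  {M} + {Q, E, N, V}: 18 + 72 = 90
  {Q, M} + {E, N, V}: 34 + 72 = 106
  {E} + {Q, M, N, V}: 32 + 72 = 104
  {Q, E} + {M, N, V}: 34 + 56 = 90
  {M, E} + {Q, N, V}: 46 + 60 = 106
  … (15 splits in total)
Best: vehicle 1 H → M → H = 18; vehicle 2 H → E → Q → N → V → H = 72; combined 90.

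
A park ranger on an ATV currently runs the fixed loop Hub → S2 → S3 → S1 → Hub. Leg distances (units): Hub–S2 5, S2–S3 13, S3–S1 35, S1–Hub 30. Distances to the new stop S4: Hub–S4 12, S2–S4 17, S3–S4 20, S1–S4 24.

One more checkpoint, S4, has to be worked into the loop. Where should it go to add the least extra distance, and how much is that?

Insertion cost between consecutive stops i–j is d(i,S4) + d(S4,j) − d(i,j):
  between Hub and S2: 12 + 17 − 5 = 24
  between S2 and S3: 17 + 20 − 13 = 24
  between S3 and S1: 20 + 24 − 35 = 9
  between S1 and Hub: 24 + 12 − 30 = 6
Cheapest insertion is between S1 and Hub, adding 6.
New total = 83 + 6 = 89.

Minimum extra distance: 6, inserting S4 between S1 and Hub.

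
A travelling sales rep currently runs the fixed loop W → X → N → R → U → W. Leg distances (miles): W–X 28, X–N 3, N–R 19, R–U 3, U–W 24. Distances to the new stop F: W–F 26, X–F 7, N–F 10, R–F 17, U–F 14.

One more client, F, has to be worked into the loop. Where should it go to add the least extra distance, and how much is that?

+5 miles — insert F between W and X.

Insertion cost between consecutive stops i–j is d(i,F) + d(F,j) − d(i,j):
  between W and X: 26 + 7 − 28 = 5
  between X and N: 7 + 10 − 3 = 14
  between N and R: 10 + 17 − 19 = 8
  between R and U: 17 + 14 − 3 = 28
  between U and W: 14 + 26 − 24 = 16
Cheapest insertion is between W and X, adding 5.
New total = 77 + 5 = 82.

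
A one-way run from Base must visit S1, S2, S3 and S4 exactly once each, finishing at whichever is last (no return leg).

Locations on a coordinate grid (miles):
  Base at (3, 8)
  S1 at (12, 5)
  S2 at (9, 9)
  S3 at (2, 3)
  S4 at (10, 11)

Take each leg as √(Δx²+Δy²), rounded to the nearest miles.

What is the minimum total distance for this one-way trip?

There are 4! = 24 possible orderings.
Base → S1 → S2 → S3 → S4: 9+5+9+11 = 34
Base → S1 → S2 → S4 → S3: 9+5+2+11 = 27
Base → S1 → S3 → S2 → S4: 9+10+9+2 = 30
Base → S1 → S3 → S4 → S2: 9+10+11+2 = 32
Base → S1 → S4 → S2 → S3: 9+6+2+9 = 26
Base → S1 → S4 → S3 → S2: 9+6+11+9 = 35
Base → S2 → S1 → S3 → S4: 6+5+10+11 = 32
Base → S2 → S1 → S4 → S3: 6+5+6+11 = 28
Base → S2 → S3 → S1 → S4: 6+9+10+6 = 31
Base → S2 → S3 → S4 → S1: 6+9+11+6 = 32
Base → S2 → S4 → S1 → S3: 6+2+6+10 = 24
Base → S2 → S4 → S3 → S1: 6+2+11+10 = 29
Base → S3 → S1 → S2 → S4: 5+10+5+2 = 22
Base → S3 → S1 → S4 → S2: 5+10+6+2 = 23
… (10 more)
The minimum is 22.
One shortest path: Base → S3 → S1 → S2 → S4.

Shortest open route: 22 miles.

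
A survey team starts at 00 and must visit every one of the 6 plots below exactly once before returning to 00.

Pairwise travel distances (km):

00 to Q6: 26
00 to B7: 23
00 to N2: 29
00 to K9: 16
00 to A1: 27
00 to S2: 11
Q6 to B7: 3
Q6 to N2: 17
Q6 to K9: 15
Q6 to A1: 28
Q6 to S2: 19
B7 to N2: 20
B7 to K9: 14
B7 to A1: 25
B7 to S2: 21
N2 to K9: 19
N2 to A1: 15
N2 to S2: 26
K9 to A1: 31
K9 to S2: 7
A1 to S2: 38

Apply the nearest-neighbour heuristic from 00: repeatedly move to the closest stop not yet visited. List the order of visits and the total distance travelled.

94 km along 00 → S2 → K9 → B7 → Q6 → N2 → A1 → 00.

At 00 the remaining stops are S2 11, K9 16, B7 23, Q6 26, A1 27, N2 29; go to S2.
At S2 the remaining stops are K9 7, Q6 19, B7 21, N2 26, A1 38; go to K9.
At K9 the remaining stops are B7 14, Q6 15, N2 19, A1 31; go to B7.
At B7 the remaining stops are Q6 3, N2 20, A1 25; go to Q6.
At Q6 the remaining stops are N2 17, A1 28; go to N2.
At N2 the remaining stops are A1 15; go to A1.
Return A1→00: 27.
Total = 11 + 7 + 14 + 3 + 17 + 15 + 27 = 94.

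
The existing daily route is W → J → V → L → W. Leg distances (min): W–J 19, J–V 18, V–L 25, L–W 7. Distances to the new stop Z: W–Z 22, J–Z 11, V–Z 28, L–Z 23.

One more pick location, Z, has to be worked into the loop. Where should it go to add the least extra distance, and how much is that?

+14 min — insert Z between W and J.

Insertion cost between consecutive stops i–j is d(i,Z) + d(Z,j) − d(i,j):
  between W and J: 22 + 11 − 19 = 14
  between J and V: 11 + 28 − 18 = 21
  between V and L: 28 + 23 − 25 = 26
  between L and W: 23 + 22 − 7 = 38
Cheapest insertion is between W and J, adding 14.
New total = 69 + 14 = 83.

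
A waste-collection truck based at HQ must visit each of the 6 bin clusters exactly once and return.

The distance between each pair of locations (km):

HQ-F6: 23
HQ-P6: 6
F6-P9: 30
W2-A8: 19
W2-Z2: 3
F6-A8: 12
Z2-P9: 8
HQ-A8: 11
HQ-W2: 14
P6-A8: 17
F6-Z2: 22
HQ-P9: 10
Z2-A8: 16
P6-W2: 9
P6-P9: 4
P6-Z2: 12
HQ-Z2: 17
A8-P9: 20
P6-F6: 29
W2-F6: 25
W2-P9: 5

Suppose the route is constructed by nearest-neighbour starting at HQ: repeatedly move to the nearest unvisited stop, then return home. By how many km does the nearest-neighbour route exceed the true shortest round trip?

6 km longer than the optimal tour.

From HQ: P6=6, P9=10, A8=11, W2=14, Z2=17, F6=23 → choose P6 (6).
From P6: P9=4, W2=9, Z2=12, A8=17, F6=29 → choose P9 (4).
From P9: W2=5, Z2=8, A8=20, F6=30 → choose W2 (5).
From W2: Z2=3, A8=19, F6=25 → choose Z2 (3).
From Z2: A8=16, F6=22 → choose A8 (16).
From A8: F6=12 → choose F6 (12).
NN route HQ → P6 → P9 → W2 → Z2 → A8 → F6 → HQ costs 69.
Optimal: HQ → P6 → P9 → W2 → Z2 → F6 → A8 → HQ costs 63 (by enumerating all 360 distinct tours).
Excess = 69 − 63 = 6.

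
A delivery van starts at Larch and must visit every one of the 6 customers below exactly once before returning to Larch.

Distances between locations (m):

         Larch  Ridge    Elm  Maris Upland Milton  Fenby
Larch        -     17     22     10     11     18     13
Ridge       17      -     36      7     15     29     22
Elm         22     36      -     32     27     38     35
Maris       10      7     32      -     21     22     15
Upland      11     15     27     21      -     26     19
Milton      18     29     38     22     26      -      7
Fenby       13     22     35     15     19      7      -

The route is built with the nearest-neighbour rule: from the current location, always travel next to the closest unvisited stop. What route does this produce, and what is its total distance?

From Larch: distances to unvisited — Maris=10, Upland=11, Fenby=13, Ridge=17, Milton=18, Elm=22. Nearest is Maris (10).
From Maris: distances to unvisited — Ridge=7, Fenby=15, Upland=21, Milton=22, Elm=32. Nearest is Ridge (7).
From Ridge: distances to unvisited — Upland=15, Fenby=22, Milton=29, Elm=36. Nearest is Upland (15).
From Upland: distances to unvisited — Fenby=19, Milton=26, Elm=27. Nearest is Fenby (19).
From Fenby: distances to unvisited — Milton=7, Elm=35. Nearest is Milton (7).
From Milton: distances to unvisited — Elm=38. Nearest is Elm (38).
Return Elm→Larch: 22.
Total = 10 + 7 + 15 + 19 + 7 + 38 + 22 = 118.

118 m along Larch → Maris → Ridge → Upland → Fenby → Milton → Elm → Larch.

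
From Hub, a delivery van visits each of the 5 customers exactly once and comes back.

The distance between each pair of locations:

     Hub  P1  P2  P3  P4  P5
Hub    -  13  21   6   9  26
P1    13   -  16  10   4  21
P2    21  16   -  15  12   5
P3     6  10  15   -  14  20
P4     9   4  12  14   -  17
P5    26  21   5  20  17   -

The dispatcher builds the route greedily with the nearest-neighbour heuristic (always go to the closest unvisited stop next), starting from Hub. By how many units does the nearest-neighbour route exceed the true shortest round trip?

3 longer than the optimal tour.

Hub: P3=6, P4=9, P1=13, P2=21, P5=26 ⇒ P3
P3: P1=10, P4=14, P2=15, P5=20 ⇒ P1
P1: P4=4, P2=16, P5=21 ⇒ P4
P4: P2=12, P5=17 ⇒ P2
P2: P5=5 ⇒ P5
NN route Hub → P3 → P1 → P4 → P2 → P5 → Hub costs 63.
Optimal: Hub → P1 → P4 → P2 → P5 → P3 → Hub costs 60 (by enumerating all 60 distinct tours).
Excess = 63 − 60 = 3.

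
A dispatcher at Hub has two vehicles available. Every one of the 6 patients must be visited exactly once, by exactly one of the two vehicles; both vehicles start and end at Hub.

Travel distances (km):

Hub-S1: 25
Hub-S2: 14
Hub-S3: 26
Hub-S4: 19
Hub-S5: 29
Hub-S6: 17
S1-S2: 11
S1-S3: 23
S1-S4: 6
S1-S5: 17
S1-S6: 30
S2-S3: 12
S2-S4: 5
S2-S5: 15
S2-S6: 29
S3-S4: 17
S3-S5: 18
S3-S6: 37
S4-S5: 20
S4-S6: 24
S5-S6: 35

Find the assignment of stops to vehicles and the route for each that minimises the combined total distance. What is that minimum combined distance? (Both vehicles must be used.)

120 km — the smallest possible combined total.

Check every non-empty split of the stops between the two vehicles; for each half take its own optimal tour:
  {S1} + {S2, S3, S4, S5, S6}: 50 + 105 = 155
  {S2} + {S1, S3, S4, S5, S6}: 28 + 108 = 136
  {S1, S2} + {S3, S4, S5, S6}: 50 + 105 = 155
  {S3} + {S1, S2, S4, S5, S6}: 52 + 93 = 145
  {S1, S3} + {S2, S4, S5, S6}: 74 + 90 = 164
  {S2, S3} + {S1, S4, S5, S6}: 52 + 93 = 145
  … (31 splits in total)
  {S1, S2, S3, S4, S5} + {S6}: 86 + 34 = 120  ← best
Best: vehicle 1 Hub → S2 → S3 → S5 → S1 → S4 → Hub = 86; vehicle 2 Hub → S6 → Hub = 34; combined 120.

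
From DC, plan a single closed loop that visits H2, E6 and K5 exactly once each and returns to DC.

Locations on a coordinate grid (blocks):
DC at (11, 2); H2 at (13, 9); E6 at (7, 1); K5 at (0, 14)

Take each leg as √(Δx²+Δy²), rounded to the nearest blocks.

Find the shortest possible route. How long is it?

There are 3 distinct closed tours to check (reversals are equivalent).
DC → H2 → E6 → K5 → DC: 7+10+15+16 = 48
DC → H2 → K5 → E6 → DC: 7+14+15+4 = 40
DC → E6 → H2 → K5 → DC: 4+10+14+16 = 44
The minimum is 40.
One optimal route: DC → H2 → K5 → E6 → DC (or its reverse).

Minimum total distance: 40 blocks.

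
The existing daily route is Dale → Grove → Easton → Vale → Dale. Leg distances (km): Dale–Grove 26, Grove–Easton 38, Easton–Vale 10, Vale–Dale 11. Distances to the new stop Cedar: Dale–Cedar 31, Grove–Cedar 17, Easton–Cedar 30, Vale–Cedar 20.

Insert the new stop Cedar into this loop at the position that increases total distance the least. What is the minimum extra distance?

Insertion cost between consecutive stops i–j is d(i,Cedar) + d(Cedar,j) − d(i,j):
  between Dale and Grove: 31 + 17 − 26 = 22
  between Grove and Easton: 17 + 30 − 38 = 9
  between Easton and Vale: 30 + 20 − 10 = 40
  between Vale and Dale: 20 + 31 − 11 = 40
Cheapest insertion is between Grove and Easton, adding 9.
New total = 85 + 9 = 94.

+9 km — insert Cedar between Grove and Easton.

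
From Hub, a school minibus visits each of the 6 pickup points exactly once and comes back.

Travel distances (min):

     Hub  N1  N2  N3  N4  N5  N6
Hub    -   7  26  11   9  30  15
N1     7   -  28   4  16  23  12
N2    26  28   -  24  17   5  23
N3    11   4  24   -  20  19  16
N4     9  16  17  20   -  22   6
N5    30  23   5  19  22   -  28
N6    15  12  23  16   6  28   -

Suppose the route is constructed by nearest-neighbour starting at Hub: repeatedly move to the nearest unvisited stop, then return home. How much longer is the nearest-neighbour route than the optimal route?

Hub: N1=7, N4=9, N3=11, N6=15, N2=26, N5=30 ⇒ N1
N1: N3=4, N6=12, N4=16, N5=23, N2=28 ⇒ N3
N3: N6=16, N5=19, N4=20, N2=24 ⇒ N6
N6: N4=6, N2=23, N5=28 ⇒ N4
N4: N2=17, N5=22 ⇒ N2
N2: N5=5 ⇒ N5
NN route Hub → N1 → N3 → N6 → N4 → N2 → N5 → Hub costs 85.
Optimal: Hub → N1 → N3 → N5 → N2 → N4 → N6 → Hub costs 73 (by enumerating all 360 distinct tours).
Excess = 85 − 73 = 12.

Excess over optimum: 12 min.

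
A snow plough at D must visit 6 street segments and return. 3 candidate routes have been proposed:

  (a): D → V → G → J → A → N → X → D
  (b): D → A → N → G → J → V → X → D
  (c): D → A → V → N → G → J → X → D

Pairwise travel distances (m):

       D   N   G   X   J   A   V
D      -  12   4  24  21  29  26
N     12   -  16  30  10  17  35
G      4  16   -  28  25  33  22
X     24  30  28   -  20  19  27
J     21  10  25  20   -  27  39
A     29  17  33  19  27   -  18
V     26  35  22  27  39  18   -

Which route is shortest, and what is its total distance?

(a): 26 + 22 + 25 + 27 + 17 + 30 + 24 = 171
(b): 29 + 17 + 16 + 25 + 39 + 27 + 24 = 177
(c): 29 + 18 + 35 + 16 + 25 + 20 + 24 = 167

Shortest is (c), total 167 m.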